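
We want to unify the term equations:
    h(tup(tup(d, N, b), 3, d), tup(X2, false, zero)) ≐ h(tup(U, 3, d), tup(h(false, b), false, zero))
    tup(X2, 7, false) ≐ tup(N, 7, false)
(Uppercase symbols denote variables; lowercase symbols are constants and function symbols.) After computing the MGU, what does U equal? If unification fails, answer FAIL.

tup(d, h(false, b), b)

Decompose h/2: tup(tup(d, N, b), 3, d) ≐ tup(U, 3, d),  tup(X2, false, zero) ≐ tup(h(false, b), false, zero).
Decompose tup/3: tup(d, N, b) ≐ U,  3 ≐ 3,  d ≐ d.
Bind U := tup(d, N, b); no other remaining equation mentions U.
Delete trivial equation 3 ≐ 3.
Delete trivial equation d ≐ d.
Decompose tup/3: X2 ≐ h(false, b),  false ≐ false,  zero ≐ zero.
Bind X2 := h(false, b); substituting into the one remaining equation that mentions X2 gives: tup(h(false, b), 7, false) ≐ tup(N, 7, false).
Delete trivial equation false ≐ false.
Delete trivial equation zero ≐ zero.
Decompose tup/3: h(false, b) ≐ N,  7 ≐ 7,  false ≐ false.
Bind N := h(false, b); no other remaining equation mentions N. Substituting into the earlier binding gives U := tup(d, h(false, b), b).
Delete trivial equation 7 ≐ 7.
Delete trivial equation false ≐ false.
MGU = { U -> tup(d, h(false, b), b), X2 -> h(false, b), N -> h(false, b) }, so U -> tup(d, h(false, b), b).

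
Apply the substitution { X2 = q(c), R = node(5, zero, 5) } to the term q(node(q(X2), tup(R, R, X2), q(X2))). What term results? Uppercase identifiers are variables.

Replace each occurrence of X2 with q(c).
Replace each occurrence of R with node(5, zero, 5).
Result: q(node(q(q(c)), tup(node(5, zero, 5), node(5, zero, 5), q(c)), q(q(c)))).

q(node(q(q(c)), tup(node(5, zero, 5), node(5, zero, 5), q(c)), q(q(c))))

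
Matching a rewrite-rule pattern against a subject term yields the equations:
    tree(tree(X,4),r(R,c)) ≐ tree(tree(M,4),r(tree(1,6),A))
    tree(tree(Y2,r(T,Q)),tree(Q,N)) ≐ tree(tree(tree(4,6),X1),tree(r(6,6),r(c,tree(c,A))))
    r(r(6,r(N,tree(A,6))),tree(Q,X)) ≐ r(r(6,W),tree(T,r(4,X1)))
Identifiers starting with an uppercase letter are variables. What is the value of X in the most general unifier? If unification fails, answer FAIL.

Decompose tree/2: tree(X,4) ≐ tree(M,4),  r(R,c) ≐ r(tree(1,6),A).
Decompose tree/2: X ≐ M,  4 ≐ 4.
Bind X := M; substituting into the one remaining equation that mentions X gives: r(r(6,r(N,tree(A,6))),tree(Q,M)) ≐ r(r(6,W),tree(T,r(4,X1))).
Delete trivial equation 4 ≐ 4.
Decompose r/2: R ≐ tree(1,6),  c ≐ A.
Bind R := tree(1,6); no other remaining equation mentions R.
Bind A := c; substituting into the remaining equations gives: tree(tree(Y2,r(T,Q)),tree(Q,N)) ≐ tree(tree(tree(4,6),X1),tree(r(6,6),r(c,tree(c,c)))),  r(r(6,r(N,tree(c,6))),tree(Q,M)) ≐ r(r(6,W),tree(T,r(4,X1))).
Decompose tree/2: tree(Y2,r(T,Q)) ≐ tree(tree(4,6),X1),  tree(Q,N) ≐ tree(r(6,6),r(c,tree(c,c))).
Decompose tree/2: Y2 ≐ tree(4,6),  r(T,Q) ≐ X1.
Bind Y2 := tree(4,6); no other remaining equation mentions Y2.
Bind X1 := r(T,Q); substituting into the one remaining equation that mentions X1 gives: r(r(6,r(N,tree(c,6))),tree(Q,M)) ≐ r(r(6,W),tree(T,r(4,r(T,Q)))).
Decompose tree/2: Q ≐ r(6,6),  N ≐ r(c,tree(c,c)).
Bind Q := r(6,6); substituting into the one remaining equation that mentions Q gives: r(r(6,r(N,tree(c,6))),tree(r(6,6),M)) ≐ r(r(6,W),tree(T,r(4,r(T,r(6,6))))). Substituting into the earlier binding gives X1 := r(T,r(6,6)).
Bind N := r(c,tree(c,c)); substituting into the remaining equation gives: r(r(6,r(r(c,tree(c,c)),tree(c,6))),tree(r(6,6),M)) ≐ r(r(6,W),tree(T,r(4,r(T,r(6,6))))).
Decompose r/2: r(6,r(r(c,tree(c,c)),tree(c,6))) ≐ r(6,W),  tree(r(6,6),M) ≐ tree(T,r(4,r(T,r(6,6)))).
Decompose r/2: 6 ≐ 6,  r(r(c,tree(c,c)),tree(c,6)) ≐ W.
Delete trivial equation 6 ≐ 6.
Bind W := r(r(c,tree(c,c)),tree(c,6)); no other remaining equation mentions W.
Decompose tree/2: r(6,6) ≐ T,  M ≐ r(4,r(T,r(6,6))).
Bind T := r(6,6); substituting into the remaining equation gives: M ≐ r(4,r(r(6,6),r(6,6))). Substituting into the earlier binding gives X1 := r(r(6,6),r(6,6)).
Bind M := r(4,r(r(6,6),r(6,6))). Substituting into the earlier binding gives X := r(4,r(r(6,6),r(6,6))).
MGU = { X := r(4,r(r(6,6),r(6,6))), R := tree(1,6), A := c, Y2 := tree(4,6), X1 := r(r(6,6),r(6,6)), Q := r(6,6), N := r(c,tree(c,c)), W := r(r(c,tree(c,c)),tree(c,6)), T := r(6,6), M := r(4,r(r(6,6),r(6,6))) }, so X := r(4,r(r(6,6),r(6,6))).

r(4,r(r(6,6),r(6,6)))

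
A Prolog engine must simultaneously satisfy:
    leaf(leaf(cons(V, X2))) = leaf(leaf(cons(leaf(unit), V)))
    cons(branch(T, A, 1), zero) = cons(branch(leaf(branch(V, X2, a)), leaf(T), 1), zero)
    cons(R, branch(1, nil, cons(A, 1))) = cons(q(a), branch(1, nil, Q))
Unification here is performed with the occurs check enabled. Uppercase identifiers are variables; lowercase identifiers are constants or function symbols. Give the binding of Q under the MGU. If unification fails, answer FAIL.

Decompose leaf/1: leaf(cons(V, X2)) = leaf(cons(leaf(unit), V)).
Decompose leaf/1: cons(V, X2) = cons(leaf(unit), V).
Decompose cons/2: V = leaf(unit),  X2 = V.
Bind V := leaf(unit); substituting into the 2 remaining equations that mention V gives: X2 = leaf(unit),  cons(branch(T, A, 1), zero) = cons(branch(leaf(branch(leaf(unit), X2, a)), leaf(T), 1), zero).
Bind X2 := leaf(unit); substituting into the one remaining equation that mentions X2 gives: cons(branch(T, A, 1), zero) = cons(branch(leaf(branch(leaf(unit), leaf(unit), a)), leaf(T), 1), zero).
Decompose cons/2: branch(T, A, 1) = branch(leaf(branch(leaf(unit), leaf(unit), a)), leaf(T), 1),  zero = zero.
Decompose branch/3: T = leaf(branch(leaf(unit), leaf(unit), a)),  A = leaf(T),  1 = 1.
Bind T := leaf(branch(leaf(unit), leaf(unit), a)); substituting into the one remaining equation that mentions T gives: A = leaf(leaf(branch(leaf(unit), leaf(unit), a))).
Bind A := leaf(leaf(branch(leaf(unit), leaf(unit), a))); substituting into the one remaining equation that mentions A gives: cons(R, branch(1, nil, cons(leaf(leaf(branch(leaf(unit), leaf(unit), a))), 1))) = cons(q(a), branch(1, nil, Q)).
Delete trivial equation 1 = 1.
Delete trivial equation zero = zero.
Decompose cons/2: R = q(a),  branch(1, nil, cons(leaf(leaf(branch(leaf(unit), leaf(unit), a))), 1)) = branch(1, nil, Q).
Bind R := q(a); no other remaining equation mentions R.
Decompose branch/3: 1 = 1,  nil = nil,  cons(leaf(leaf(branch(leaf(unit), leaf(unit), a))), 1) = Q.
Delete trivial equation 1 = 1.
Delete trivial equation nil = nil.
Bind Q := cons(leaf(leaf(branch(leaf(unit), leaf(unit), a))), 1).
MGU = { V ↦ leaf(unit), X2 ↦ leaf(unit), T ↦ leaf(branch(leaf(unit), leaf(unit), a)), A ↦ leaf(leaf(branch(leaf(unit), leaf(unit), a))), R ↦ q(a), Q ↦ cons(leaf(leaf(branch(leaf(unit), leaf(unit), a))), 1) }, so Q ↦ cons(leaf(leaf(branch(leaf(unit), leaf(unit), a))), 1).

cons(leaf(leaf(branch(leaf(unit), leaf(unit), a))), 1)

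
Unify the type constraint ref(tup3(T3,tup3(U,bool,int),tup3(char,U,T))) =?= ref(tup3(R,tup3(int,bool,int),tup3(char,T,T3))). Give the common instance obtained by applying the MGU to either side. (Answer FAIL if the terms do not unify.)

Decompose ref/1: tup3(T3,tup3(U,bool,int),tup3(char,U,T)) =?= tup3(R,tup3(int,bool,int),tup3(char,T,T3)).
Decompose tup3/3: T3 =?= R,  tup3(U,bool,int) =?= tup3(int,bool,int),  tup3(char,U,T) =?= tup3(char,T,T3).
Bind T3 := R; substituting into the one remaining equation that mentions T3 gives: tup3(char,U,T) =?= tup3(char,T,R).
Decompose tup3/3: U =?= int,  bool =?= bool,  int =?= int.
Bind U := int; substituting into the one remaining equation that mentions U gives: tup3(char,int,T) =?= tup3(char,T,R).
Delete trivial equation bool =?= bool.
Delete trivial equation int =?= int.
Decompose tup3/3: char =?= char,  int =?= T,  T =?= R.
Delete trivial equation char =?= char.
Bind T := int; substituting into the remaining equation gives: int =?= R.
Bind R := int. Substituting into the earlier binding gives T3 := int.
Applying the MGU to either side gives ref(tup3(int,tup3(int,bool,int),tup3(char,int,int))).

ref(tup3(int,tup3(int,bool,int),tup3(char,int,int)))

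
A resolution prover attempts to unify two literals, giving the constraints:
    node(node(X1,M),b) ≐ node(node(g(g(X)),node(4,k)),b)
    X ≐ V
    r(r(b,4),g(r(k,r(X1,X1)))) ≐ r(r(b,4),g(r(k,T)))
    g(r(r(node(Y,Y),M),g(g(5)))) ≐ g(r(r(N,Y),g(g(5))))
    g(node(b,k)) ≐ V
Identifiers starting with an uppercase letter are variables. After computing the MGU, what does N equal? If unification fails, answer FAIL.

Decompose node/2: node(X1,M) ≐ node(g(g(X)),node(4,k)),  b ≐ b.
Decompose node/2: X1 ≐ g(g(X)),  M ≐ node(4,k).
Bind X1 := g(g(X)); substituting into the one remaining equation that mentions X1 gives: r(r(b,4),g(r(k,r(g(g(X)),g(g(X)))))) ≐ r(r(b,4),g(r(k,T))).
Bind M := node(4,k); substituting into the one remaining equation that mentions M gives: g(r(r(node(Y,Y),node(4,k)),g(g(5)))) ≐ g(r(r(N,Y),g(g(5)))).
Delete trivial equation b ≐ b.
Bind X := V; substituting into the one remaining equation that mentions X gives: r(r(b,4),g(r(k,r(g(g(V)),g(g(V)))))) ≐ r(r(b,4),g(r(k,T))). Substituting into the earlier binding gives X1 := g(g(V)).
Decompose r/2: r(b,4) ≐ r(b,4),  g(r(k,r(g(g(V)),g(g(V))))) ≐ g(r(k,T)).
Delete trivial equation r(b,4) ≐ r(b,4).
Decompose g/1: r(k,r(g(g(V)),g(g(V)))) ≐ r(k,T).
Decompose r/2: k ≐ k,  r(g(g(V)),g(g(V))) ≐ T.
Delete trivial equation k ≐ k.
Bind T := r(g(g(V)),g(g(V))); no other remaining equation mentions T.
Decompose g/1: r(r(node(Y,Y),node(4,k)),g(g(5))) ≐ r(r(N,Y),g(g(5))).
Decompose r/2: r(node(Y,Y),node(4,k)) ≐ r(N,Y),  g(g(5)) ≐ g(g(5)).
Decompose r/2: node(Y,Y) ≐ N,  node(4,k) ≐ Y.
Bind N := node(Y,Y); no other remaining equation mentions N.
Bind Y := node(4,k); no other remaining equation mentions Y. Substituting into the earlier binding gives N := node(node(4,k),node(4,k)).
Delete trivial equation g(g(5)) ≐ g(g(5)).
Bind V := g(node(b,k)). Substituting into the earlier bindings gives X1 := g(g(g(node(b,k)))), X := g(node(b,k)), T := r(g(g(g(node(b,k)))),g(g(g(node(b,k))))).
MGU = { X1 ↦ g(g(g(node(b,k)))), M ↦ node(4,k), X ↦ g(node(b,k)), T ↦ r(g(g(g(node(b,k)))),g(g(g(node(b,k))))), N ↦ node(node(4,k),node(4,k)), Y ↦ node(4,k), V ↦ g(node(b,k)) }, so N ↦ node(node(4,k),node(4,k)).

node(node(4,k),node(4,k))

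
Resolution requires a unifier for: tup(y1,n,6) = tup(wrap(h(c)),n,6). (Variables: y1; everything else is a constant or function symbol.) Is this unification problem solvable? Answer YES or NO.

Decompose tup/3: y1 = wrap(h(c)),  n = n,  6 = 6.
Bind y1 := wrap(h(c)); no other remaining equation mentions y1.
Delete trivial equation n = n.
Delete trivial equation 6 = 6.
No equations remain and no clash or occurs-check failure arose, so a unifier exists.

YES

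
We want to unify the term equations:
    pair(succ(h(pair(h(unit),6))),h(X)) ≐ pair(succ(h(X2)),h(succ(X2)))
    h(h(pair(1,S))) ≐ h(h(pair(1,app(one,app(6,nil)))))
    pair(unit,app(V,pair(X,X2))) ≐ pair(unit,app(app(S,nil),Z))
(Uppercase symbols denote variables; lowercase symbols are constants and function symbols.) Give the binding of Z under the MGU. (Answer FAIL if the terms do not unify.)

Decompose pair/2: succ(h(pair(h(unit),6))) ≐ succ(h(X2)),  h(X) ≐ h(succ(X2)).
Decompose succ/1: h(pair(h(unit),6)) ≐ h(X2).
Decompose h/1: pair(h(unit),6) ≐ X2.
Bind X2 := pair(h(unit),6); substituting into the 2 remaining equations that mention X2 gives: h(X) ≐ h(succ(pair(h(unit),6))),  pair(unit,app(V,pair(X,pair(h(unit),6)))) ≐ pair(unit,app(app(S,nil),Z)).
Decompose h/1: X ≐ succ(pair(h(unit),6)).
Bind X := succ(pair(h(unit),6)); substituting into the one remaining equation that mentions X gives: pair(unit,app(V,pair(succ(pair(h(unit),6)),pair(h(unit),6)))) ≐ pair(unit,app(app(S,nil),Z)).
Decompose h/1: h(pair(1,S)) ≐ h(pair(1,app(one,app(6,nil)))).
Decompose h/1: pair(1,S) ≐ pair(1,app(one,app(6,nil))).
Decompose pair/2: 1 ≐ 1,  S ≐ app(one,app(6,nil)).
Delete trivial equation 1 ≐ 1.
Bind S := app(one,app(6,nil)); substituting into the remaining equation gives: pair(unit,app(V,pair(succ(pair(h(unit),6)),pair(h(unit),6)))) ≐ pair(unit,app(app(app(one,app(6,nil)),nil),Z)).
Decompose pair/2: unit ≐ unit,  app(V,pair(succ(pair(h(unit),6)),pair(h(unit),6))) ≐ app(app(app(one,app(6,nil)),nil),Z).
Delete trivial equation unit ≐ unit.
Decompose app/2: V ≐ app(app(one,app(6,nil)),nil),  pair(succ(pair(h(unit),6)),pair(h(unit),6)) ≐ Z.
Bind V := app(app(one,app(6,nil)),nil); no other remaining equation mentions V.
Bind Z := pair(succ(pair(h(unit),6)),pair(h(unit),6)).
MGU = { X2 ↦ pair(h(unit),6), X ↦ succ(pair(h(unit),6)), S ↦ app(one,app(6,nil)), V ↦ app(app(one,app(6,nil)),nil), Z ↦ pair(succ(pair(h(unit),6)),pair(h(unit),6)) }, so Z ↦ pair(succ(pair(h(unit),6)),pair(h(unit),6)).

pair(succ(pair(h(unit),6)),pair(h(unit),6))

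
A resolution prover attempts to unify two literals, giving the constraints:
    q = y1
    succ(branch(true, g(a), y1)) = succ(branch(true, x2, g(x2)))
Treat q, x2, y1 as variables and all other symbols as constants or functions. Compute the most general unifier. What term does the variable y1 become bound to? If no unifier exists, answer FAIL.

Bind q := y1; no other remaining equation mentions q.
Decompose succ/1: branch(true, g(a), y1) = branch(true, x2, g(x2)).
Decompose branch/3: true = true,  g(a) = x2,  y1 = g(x2).
Delete trivial equation true = true.
Bind x2 := g(a); substituting into the remaining equation gives: y1 = g(g(a)).
Bind y1 := g(g(a)). Substituting into the earlier binding gives q := g(g(a)).
MGU = { q := g(g(a)), x2 := g(a), y1 := g(g(a)) }, so y1 := g(g(a)).

g(g(a))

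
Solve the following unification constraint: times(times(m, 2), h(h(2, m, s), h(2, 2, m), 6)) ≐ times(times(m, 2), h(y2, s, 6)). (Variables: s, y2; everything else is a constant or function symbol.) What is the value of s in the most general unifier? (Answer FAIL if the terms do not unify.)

Decompose times/2: times(m, 2) ≐ times(m, 2),  h(h(2, m, s), h(2, 2, m), 6) ≐ h(y2, s, 6).
Delete trivial equation times(m, 2) ≐ times(m, 2).
Decompose h/3: h(2, m, s) ≐ y2,  h(2, 2, m) ≐ s,  6 ≐ 6.
Bind y2 := h(2, m, s); no other remaining equation mentions y2.
Bind s := h(2, 2, m); no other remaining equation mentions s. Substituting into the earlier binding gives y2 := h(2, m, h(2, 2, m)).
Delete trivial equation 6 ≐ 6.
MGU = { y2 -> h(2, m, h(2, 2, m)), s -> h(2, 2, m) }, so s -> h(2, 2, m).

h(2, 2, m)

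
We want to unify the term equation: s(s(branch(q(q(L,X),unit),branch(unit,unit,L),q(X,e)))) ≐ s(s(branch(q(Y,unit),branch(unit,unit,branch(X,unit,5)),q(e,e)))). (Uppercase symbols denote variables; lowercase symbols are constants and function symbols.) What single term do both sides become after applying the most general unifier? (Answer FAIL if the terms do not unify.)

s(s(branch(q(q(branch(e,unit,5),e),unit),branch(unit,unit,branch(e,unit,5)),q(e,e))))

Decompose s/1: s(branch(q(q(L,X),unit),branch(unit,unit,L),q(X,e))) ≐ s(branch(q(Y,unit),branch(unit,unit,branch(X,unit,5)),q(e,e))).
Decompose s/1: branch(q(q(L,X),unit),branch(unit,unit,L),q(X,e)) ≐ branch(q(Y,unit),branch(unit,unit,branch(X,unit,5)),q(e,e)).
Decompose branch/3: q(q(L,X),unit) ≐ q(Y,unit),  branch(unit,unit,L) ≐ branch(unit,unit,branch(X,unit,5)),  q(X,e) ≐ q(e,e).
Decompose q/2: q(L,X) ≐ Y,  unit ≐ unit.
Bind Y := q(L,X); no other remaining equation mentions Y.
Delete trivial equation unit ≐ unit.
Decompose branch/3: unit ≐ unit,  unit ≐ unit,  L ≐ branch(X,unit,5).
Delete trivial equation unit ≐ unit.
Delete trivial equation unit ≐ unit.
Bind L := branch(X,unit,5); no other remaining equation mentions L. Substituting into the earlier binding gives Y := q(branch(X,unit,5),X).
Decompose q/2: X ≐ e,  e ≐ e.
Bind X := e; no other remaining equation mentions X. Substituting into the earlier bindings gives Y := q(branch(e,unit,5),e), L := branch(e,unit,5).
Delete trivial equation e ≐ e.
Applying the MGU to either side gives s(s(branch(q(q(branch(e,unit,5),e),unit),branch(unit,unit,branch(e,unit,5)),q(e,e)))).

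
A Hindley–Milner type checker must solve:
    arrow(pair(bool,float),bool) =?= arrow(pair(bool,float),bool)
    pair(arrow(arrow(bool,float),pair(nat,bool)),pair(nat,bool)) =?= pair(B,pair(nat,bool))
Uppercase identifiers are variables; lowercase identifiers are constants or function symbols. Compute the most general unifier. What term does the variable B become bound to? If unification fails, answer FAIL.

arrow(arrow(bool,float),pair(nat,bool))

Delete trivial equation arrow(pair(bool,float),bool) =?= arrow(pair(bool,float),bool).
Decompose pair/2: arrow(arrow(bool,float),pair(nat,bool)) =?= B,  pair(nat,bool) =?= pair(nat,bool).
Bind B := arrow(arrow(bool,float),pair(nat,bool)); no other remaining equation mentions B.
Delete trivial equation pair(nat,bool) =?= pair(nat,bool).
MGU = { B := arrow(arrow(bool,float),pair(nat,bool)) }, so B := arrow(arrow(bool,float),pair(nat,bool)).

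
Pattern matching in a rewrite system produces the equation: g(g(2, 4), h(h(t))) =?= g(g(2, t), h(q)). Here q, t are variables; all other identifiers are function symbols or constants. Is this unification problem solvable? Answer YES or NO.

Decompose g/2: g(2, 4) =?= g(2, t),  h(h(t)) =?= h(q).
Decompose g/2: 2 =?= 2,  4 =?= t.
Delete trivial equation 2 =?= 2.
Bind t := 4; substituting into the remaining equation gives: h(h(4)) =?= h(q).
Decompose h/1: h(4) =?= q.
Bind q := h(4).
No equations remain and no clash or occurs-check failure arose, so a unifier exists.

YES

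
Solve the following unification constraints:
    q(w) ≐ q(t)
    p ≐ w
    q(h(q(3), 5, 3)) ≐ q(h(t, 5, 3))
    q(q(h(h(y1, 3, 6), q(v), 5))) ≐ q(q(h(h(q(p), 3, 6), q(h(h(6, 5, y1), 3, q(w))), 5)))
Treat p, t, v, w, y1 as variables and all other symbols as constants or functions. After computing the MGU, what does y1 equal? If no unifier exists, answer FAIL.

Decompose q/1: w ≐ t.
Bind w := t; substituting into the 2 remaining equations that mention w gives: p ≐ t,  q(q(h(h(y1, 3, 6), q(v), 5))) ≐ q(q(h(h(q(p), 3, 6), q(h(h(6, 5, y1), 3, q(t))), 5))).
Bind p := t; substituting into the one remaining equation that mentions p gives: q(q(h(h(y1, 3, 6), q(v), 5))) ≐ q(q(h(h(q(t), 3, 6), q(h(h(6, 5, y1), 3, q(t))), 5))).
Decompose q/1: h(q(3), 5, 3) ≐ h(t, 5, 3).
Decompose h/3: q(3) ≐ t,  5 ≐ 5,  3 ≐ 3.
Bind t := q(3); substituting into the one remaining equation that mentions t gives: q(q(h(h(y1, 3, 6), q(v), 5))) ≐ q(q(h(h(q(q(3)), 3, 6), q(h(h(6, 5, y1), 3, q(q(3)))), 5))). Substituting into the earlier bindings gives w := q(3), p := q(3).
Delete trivial equation 5 ≐ 5.
Delete trivial equation 3 ≐ 3.
Decompose q/1: q(h(h(y1, 3, 6), q(v), 5)) ≐ q(h(h(q(q(3)), 3, 6), q(h(h(6, 5, y1), 3, q(q(3)))), 5)).
Decompose q/1: h(h(y1, 3, 6), q(v), 5) ≐ h(h(q(q(3)), 3, 6), q(h(h(6, 5, y1), 3, q(q(3)))), 5).
Decompose h/3: h(y1, 3, 6) ≐ h(q(q(3)), 3, 6),  q(v) ≐ q(h(h(6, 5, y1), 3, q(q(3)))),  5 ≐ 5.
Decompose h/3: y1 ≐ q(q(3)),  3 ≐ 3,  6 ≐ 6.
Bind y1 := q(q(3)); substituting into the one remaining equation that mentions y1 gives: q(v) ≐ q(h(h(6, 5, q(q(3))), 3, q(q(3)))).
Delete trivial equation 3 ≐ 3.
Delete trivial equation 6 ≐ 6.
Decompose q/1: v ≐ h(h(6, 5, q(q(3))), 3, q(q(3))).
Bind v := h(h(6, 5, q(q(3))), 3, q(q(3))); no other remaining equation mentions v.
Delete trivial equation 5 ≐ 5.
MGU = { w -> q(3), p -> q(3), t -> q(3), y1 -> q(q(3)), v -> h(h(6, 5, q(q(3))), 3, q(q(3))) }, so y1 -> q(q(3)).

q(q(3))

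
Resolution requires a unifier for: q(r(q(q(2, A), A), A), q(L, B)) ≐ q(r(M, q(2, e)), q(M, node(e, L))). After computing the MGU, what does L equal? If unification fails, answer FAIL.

Decompose q/2: r(q(q(2, A), A), A) ≐ r(M, q(2, e)),  q(L, B) ≐ q(M, node(e, L)).
Decompose r/2: q(q(2, A), A) ≐ M,  A ≐ q(2, e).
Bind M := q(q(2, A), A); substituting into the one remaining equation that mentions M gives: q(L, B) ≐ q(q(q(2, A), A), node(e, L)).
Bind A := q(2, e); substituting into the remaining equation gives: q(L, B) ≐ q(q(q(2, q(2, e)), q(2, e)), node(e, L)). Substituting into the earlier binding gives M := q(q(2, q(2, e)), q(2, e)).
Decompose q/2: L ≐ q(q(2, q(2, e)), q(2, e)),  B ≐ node(e, L).
Bind L := q(q(2, q(2, e)), q(2, e)); substituting into the remaining equation gives: B ≐ node(e, q(q(2, q(2, e)), q(2, e))).
Bind B := node(e, q(q(2, q(2, e)), q(2, e))).
MGU = { M -> q(q(2, q(2, e)), q(2, e)), A -> q(2, e), L -> q(q(2, q(2, e)), q(2, e)), B -> node(e, q(q(2, q(2, e)), q(2, e))) }, so L -> q(q(2, q(2, e)), q(2, e)).

q(q(2, q(2, e)), q(2, e))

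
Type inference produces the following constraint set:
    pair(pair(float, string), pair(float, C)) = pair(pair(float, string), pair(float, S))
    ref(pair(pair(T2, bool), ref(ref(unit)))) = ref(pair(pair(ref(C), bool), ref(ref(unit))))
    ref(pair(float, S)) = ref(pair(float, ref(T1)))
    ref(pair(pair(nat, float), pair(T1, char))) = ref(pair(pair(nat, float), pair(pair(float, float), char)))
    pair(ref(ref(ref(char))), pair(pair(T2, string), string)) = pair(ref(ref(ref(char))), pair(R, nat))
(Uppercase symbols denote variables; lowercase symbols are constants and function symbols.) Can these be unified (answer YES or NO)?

NO

Decompose pair/2: pair(float, string) = pair(float, string),  pair(float, C) = pair(float, S).
Delete trivial equation pair(float, string) = pair(float, string).
Decompose pair/2: float = float,  C = S.
Delete trivial equation float = float.
Bind C := S; substituting into the one remaining equation that mentions C gives: ref(pair(pair(T2, bool), ref(ref(unit)))) = ref(pair(pair(ref(S), bool), ref(ref(unit)))).
Decompose ref/1: pair(pair(T2, bool), ref(ref(unit))) = pair(pair(ref(S), bool), ref(ref(unit))).
Decompose pair/2: pair(T2, bool) = pair(ref(S), bool),  ref(ref(unit)) = ref(ref(unit)).
Decompose pair/2: T2 = ref(S),  bool = bool.
Bind T2 := ref(S); substituting into the one remaining equation that mentions T2 gives: pair(ref(ref(ref(char))), pair(pair(ref(S), string), string)) = pair(ref(ref(ref(char))), pair(R, nat)).
Delete trivial equation bool = bool.
Delete trivial equation ref(ref(unit)) = ref(ref(unit)).
Decompose ref/1: pair(float, S) = pair(float, ref(T1)).
Decompose pair/2: float = float,  S = ref(T1).
Delete trivial equation float = float.
Bind S := ref(T1); substituting into the one remaining equation that mentions S gives: pair(ref(ref(ref(char))), pair(pair(ref(ref(T1)), string), string)) = pair(ref(ref(ref(char))), pair(R, nat)). Substituting into the earlier bindings gives C := ref(T1), T2 := ref(ref(T1)).
Decompose ref/1: pair(pair(nat, float), pair(T1, char)) = pair(pair(nat, float), pair(pair(float, float), char)).
Decompose pair/2: pair(nat, float) = pair(nat, float),  pair(T1, char) = pair(pair(float, float), char).
Delete trivial equation pair(nat, float) = pair(nat, float).
Decompose pair/2: T1 = pair(float, float),  char = char.
Bind T1 := pair(float, float); substituting into the one remaining equation that mentions T1 gives: pair(ref(ref(ref(char))), pair(pair(ref(ref(pair(float, float))), string), string)) = pair(ref(ref(ref(char))), pair(R, nat)). Substituting into the earlier bindings gives C := ref(pair(float, float)), T2 := ref(ref(pair(float, float))), S := ref(pair(float, float)).
Delete trivial equation char = char.
Decompose pair/2: ref(ref(ref(char))) = ref(ref(ref(char))),  pair(pair(ref(ref(pair(float, float))), string), string) = pair(R, nat).
Delete trivial equation ref(ref(ref(char))) = ref(ref(ref(char))).
Decompose pair/2: pair(ref(ref(pair(float, float))), string) = R,  string = nat.
Bind R := pair(ref(ref(pair(float, float))), string); no other remaining equation mentions R.
Clash: constants string and nat differ; no unifier exists.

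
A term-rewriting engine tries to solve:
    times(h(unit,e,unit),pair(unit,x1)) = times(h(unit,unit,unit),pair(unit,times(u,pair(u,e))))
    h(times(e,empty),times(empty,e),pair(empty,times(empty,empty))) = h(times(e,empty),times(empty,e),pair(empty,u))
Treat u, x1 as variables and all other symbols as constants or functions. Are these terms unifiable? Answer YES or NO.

NO

Decompose times/2: h(unit,e,unit) = h(unit,unit,unit),  pair(unit,x1) = pair(unit,times(u,pair(u,e))).
Decompose h/3: unit = unit,  e = unit,  unit = unit.
Delete trivial equation unit = unit.
Clash: constants e and unit differ; no unifier exists.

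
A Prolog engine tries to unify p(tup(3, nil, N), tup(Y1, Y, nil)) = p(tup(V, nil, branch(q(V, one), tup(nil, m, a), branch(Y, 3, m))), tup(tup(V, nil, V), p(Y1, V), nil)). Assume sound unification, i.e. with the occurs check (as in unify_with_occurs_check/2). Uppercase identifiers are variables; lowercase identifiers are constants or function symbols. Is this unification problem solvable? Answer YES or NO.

YES

Decompose p/2: tup(3, nil, N) = tup(V, nil, branch(q(V, one), tup(nil, m, a), branch(Y, 3, m))),  tup(Y1, Y, nil) = tup(tup(V, nil, V), p(Y1, V), nil).
Decompose tup/3: 3 = V,  nil = nil,  N = branch(q(V, one), tup(nil, m, a), branch(Y, 3, m)).
Bind V := 3; substituting into the 2 remaining equations that mention V gives: N = branch(q(3, one), tup(nil, m, a), branch(Y, 3, m)),  tup(Y1, Y, nil) = tup(tup(3, nil, 3), p(Y1, 3), nil).
Delete trivial equation nil = nil.
Bind N := branch(q(3, one), tup(nil, m, a), branch(Y, 3, m)); no other remaining equation mentions N.
Decompose tup/3: Y1 = tup(3, nil, 3),  Y = p(Y1, 3),  nil = nil.
Bind Y1 := tup(3, nil, 3); substituting into the one remaining equation that mentions Y1 gives: Y = p(tup(3, nil, 3), 3).
Bind Y := p(tup(3, nil, 3), 3); no other remaining equation mentions Y. Substituting into the earlier binding gives N := branch(q(3, one), tup(nil, m, a), branch(p(tup(3, nil, 3), 3), 3, m)).
Delete trivial equation nil = nil.
No equations remain and no clash or occurs-check failure arose, so a unifier exists.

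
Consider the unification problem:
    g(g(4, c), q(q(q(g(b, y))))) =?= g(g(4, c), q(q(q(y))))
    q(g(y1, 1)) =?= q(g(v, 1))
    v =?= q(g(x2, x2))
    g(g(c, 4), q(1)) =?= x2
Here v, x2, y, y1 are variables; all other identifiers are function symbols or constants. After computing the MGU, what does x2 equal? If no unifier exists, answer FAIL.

FAIL

Decompose g/2: g(4, c) =?= g(4, c),  q(q(q(g(b, y)))) =?= q(q(q(y))).
Delete trivial equation g(4, c) =?= g(4, c).
Decompose q/1: q(q(g(b, y))) =?= q(q(y)).
Decompose q/1: q(g(b, y)) =?= q(y).
Decompose q/1: g(b, y) =?= y.
Occurs check fails: y occurs in g(b, y); the equation y =?= g(b, y) has no finite solution.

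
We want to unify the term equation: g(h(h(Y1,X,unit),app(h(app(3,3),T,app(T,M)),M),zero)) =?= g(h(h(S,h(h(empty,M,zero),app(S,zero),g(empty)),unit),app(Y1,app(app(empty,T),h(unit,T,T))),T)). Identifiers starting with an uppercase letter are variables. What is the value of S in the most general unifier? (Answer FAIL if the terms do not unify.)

h(app(3,3),zero,app(zero,app(app(empty,zero),h(unit,zero,zero))))

Decompose g/1: h(h(Y1,X,unit),app(h(app(3,3),T,app(T,M)),M),zero) =?= h(h(S,h(h(empty,M,zero),app(S,zero),g(empty)),unit),app(Y1,app(app(empty,T),h(unit,T,T))),T).
Decompose h/3: h(Y1,X,unit) =?= h(S,h(h(empty,M,zero),app(S,zero),g(empty)),unit),  app(h(app(3,3),T,app(T,M)),M) =?= app(Y1,app(app(empty,T),h(unit,T,T))),  zero =?= T.
Decompose h/3: Y1 =?= S,  X =?= h(h(empty,M,zero),app(S,zero),g(empty)),  unit =?= unit.
Bind Y1 := S; substituting into the one remaining equation that mentions Y1 gives: app(h(app(3,3),T,app(T,M)),M) =?= app(S,app(app(empty,T),h(unit,T,T))).
Bind X := h(h(empty,M,zero),app(S,zero),g(empty)); no other remaining equation mentions X.
Delete trivial equation unit =?= unit.
Decompose app/2: h(app(3,3),T,app(T,M)) =?= S,  M =?= app(app(empty,T),h(unit,T,T)).
Bind S := h(app(3,3),T,app(T,M)); no other remaining equation mentions S. Substituting into the earlier bindings gives Y1 := h(app(3,3),T,app(T,M)), X := h(h(empty,M,zero),app(h(app(3,3),T,app(T,M)),zero),g(empty)).
Bind M := app(app(empty,T),h(unit,T,T)); no other remaining equation mentions M. Substituting into the earlier bindings gives Y1 := h(app(3,3),T,app(T,app(app(empty,T),h(unit,T,T)))), X := h(h(empty,app(app(empty,T),h(unit,T,T)),zero),app(h(app(3,3),T,app(T,app(app(empty,T),h(unit,T,T)))),zero),g(empty)), S := h(app(3,3),T,app(T,app(app(empty,T),h(unit,T,T)))).
Bind T := zero. Substituting into the earlier bindings gives Y1 := h(app(3,3),zero,app(zero,app(app(empty,zero),h(unit,zero,zero)))), X := h(h(empty,app(app(empty,zero),h(unit,zero,zero)),zero),app(h(app(3,3),zero,app(zero,app(app(empty,zero),h(unit,zero,zero)))),zero),g(empty)), S := h(app(3,3),zero,app(zero,app(app(empty,zero),h(unit,zero,zero)))), M := app(app(empty,zero),h(unit,zero,zero)).
MGU = { Y1 ↦ h(app(3,3),zero,app(zero,app(app(empty,zero),h(unit,zero,zero)))), X ↦ h(h(empty,app(app(empty,zero),h(unit,zero,zero)),zero),app(h(app(3,3),zero,app(zero,app(app(empty,zero),h(unit,zero,zero)))),zero),g(empty)), S ↦ h(app(3,3),zero,app(zero,app(app(empty,zero),h(unit,zero,zero)))), M ↦ app(app(empty,zero),h(unit,zero,zero)), T ↦ zero }, so S ↦ h(app(3,3),zero,app(zero,app(app(empty,zero),h(unit,zero,zero)))).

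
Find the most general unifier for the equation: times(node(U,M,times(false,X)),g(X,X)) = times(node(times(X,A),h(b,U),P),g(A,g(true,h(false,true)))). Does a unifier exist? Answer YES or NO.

Decompose times/2: node(U,M,times(false,X)) = node(times(X,A),h(b,U),P),  g(X,X) = g(A,g(true,h(false,true))).
Decompose node/3: U = times(X,A),  M = h(b,U),  times(false,X) = P.
Bind U := times(X,A); substituting into the one remaining equation that mentions U gives: M = h(b,times(X,A)).
Bind M := h(b,times(X,A)); no other remaining equation mentions M.
Bind P := times(false,X); no other remaining equation mentions P.
Decompose g/2: X = A,  X = g(true,h(false,true)).
Bind X := A; substituting into the remaining equation gives: A = g(true,h(false,true)). Substituting into the earlier bindings gives U := times(A,A), M := h(b,times(A,A)), P := times(false,A).
Bind A := g(true,h(false,true)). Substituting into the earlier bindings gives U := times(g(true,h(false,true)),g(true,h(false,true))), M := h(b,times(g(true,h(false,true)),g(true,h(false,true)))), P := times(false,g(true,h(false,true))), X := g(true,h(false,true)).
No equations remain and no clash or occurs-check failure arose, so a unifier exists.

YES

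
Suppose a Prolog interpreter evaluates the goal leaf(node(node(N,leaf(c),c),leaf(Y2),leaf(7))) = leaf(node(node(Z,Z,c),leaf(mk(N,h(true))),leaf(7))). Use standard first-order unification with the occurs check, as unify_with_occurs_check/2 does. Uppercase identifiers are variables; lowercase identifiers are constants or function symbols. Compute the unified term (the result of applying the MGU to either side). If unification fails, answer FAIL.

leaf(node(node(leaf(c),leaf(c),c),leaf(mk(leaf(c),h(true))),leaf(7)))

Decompose leaf/1: node(node(N,leaf(c),c),leaf(Y2),leaf(7)) = node(node(Z,Z,c),leaf(mk(N,h(true))),leaf(7)).
Decompose node/3: node(N,leaf(c),c) = node(Z,Z,c),  leaf(Y2) = leaf(mk(N,h(true))),  leaf(7) = leaf(7).
Decompose node/3: N = Z,  leaf(c) = Z,  c = c.
Bind N := Z; substituting into the one remaining equation that mentions N gives: leaf(Y2) = leaf(mk(Z,h(true))).
Bind Z := leaf(c); substituting into the one remaining equation that mentions Z gives: leaf(Y2) = leaf(mk(leaf(c),h(true))). Substituting into the earlier binding gives N := leaf(c).
Delete trivial equation c = c.
Decompose leaf/1: Y2 = mk(leaf(c),h(true)).
Bind Y2 := mk(leaf(c),h(true)); no other remaining equation mentions Y2.
Delete trivial equation leaf(7) = leaf(7).
Applying the MGU to either side gives leaf(node(node(leaf(c),leaf(c),c),leaf(mk(leaf(c),h(true))),leaf(7))).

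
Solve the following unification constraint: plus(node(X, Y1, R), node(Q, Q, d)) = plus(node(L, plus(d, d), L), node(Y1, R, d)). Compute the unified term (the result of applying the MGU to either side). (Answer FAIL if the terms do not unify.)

plus(node(plus(d, d), plus(d, d), plus(d, d)), node(plus(d, d), plus(d, d), d))

Decompose plus/2: node(X, Y1, R) = node(L, plus(d, d), L),  node(Q, Q, d) = node(Y1, R, d).
Decompose node/3: X = L,  Y1 = plus(d, d),  R = L.
Bind X := L; no other remaining equation mentions X.
Bind Y1 := plus(d, d); substituting into the one remaining equation that mentions Y1 gives: node(Q, Q, d) = node(plus(d, d), R, d).
Bind R := L; substituting into the remaining equation gives: node(Q, Q, d) = node(plus(d, d), L, d).
Decompose node/3: Q = plus(d, d),  Q = L,  d = d.
Bind Q := plus(d, d); substituting into the one remaining equation that mentions Q gives: plus(d, d) = L.
Bind L := plus(d, d); no other remaining equation mentions L. Substituting into the earlier bindings gives X := plus(d, d), R := plus(d, d).
Delete trivial equation d = d.
Applying the MGU to either side gives plus(node(plus(d, d), plus(d, d), plus(d, d)), node(plus(d, d), plus(d, d), d)).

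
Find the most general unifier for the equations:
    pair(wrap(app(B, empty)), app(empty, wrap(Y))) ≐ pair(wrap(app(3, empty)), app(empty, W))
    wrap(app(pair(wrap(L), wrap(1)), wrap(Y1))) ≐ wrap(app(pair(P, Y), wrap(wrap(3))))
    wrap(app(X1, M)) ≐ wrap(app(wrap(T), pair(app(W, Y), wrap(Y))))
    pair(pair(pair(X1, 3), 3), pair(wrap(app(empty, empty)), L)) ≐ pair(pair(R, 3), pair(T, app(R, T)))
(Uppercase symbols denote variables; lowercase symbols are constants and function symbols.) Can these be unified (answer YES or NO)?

YES

Decompose pair/2: wrap(app(B, empty)) ≐ wrap(app(3, empty)),  app(empty, wrap(Y)) ≐ app(empty, W).
Decompose wrap/1: app(B, empty) ≐ app(3, empty).
Decompose app/2: B ≐ 3,  empty ≐ empty.
Bind B := 3; no other remaining equation mentions B.
Delete trivial equation empty ≐ empty.
Decompose app/2: empty ≐ empty,  wrap(Y) ≐ W.
Delete trivial equation empty ≐ empty.
Bind W := wrap(Y); substituting into the one remaining equation that mentions W gives: wrap(app(X1, M)) ≐ wrap(app(wrap(T), pair(app(wrap(Y), Y), wrap(Y)))).
Decompose wrap/1: app(pair(wrap(L), wrap(1)), wrap(Y1)) ≐ app(pair(P, Y), wrap(wrap(3))).
Decompose app/2: pair(wrap(L), wrap(1)) ≐ pair(P, Y),  wrap(Y1) ≐ wrap(wrap(3)).
Decompose pair/2: wrap(L) ≐ P,  wrap(1) ≐ Y.
Bind P := wrap(L); no other remaining equation mentions P.
Bind Y := wrap(1); substituting into the one remaining equation that mentions Y gives: wrap(app(X1, M)) ≐ wrap(app(wrap(T), pair(app(wrap(wrap(1)), wrap(1)), wrap(wrap(1))))). Substituting into the earlier binding gives W := wrap(wrap(1)).
Decompose wrap/1: Y1 ≐ wrap(3).
Bind Y1 := wrap(3); no other remaining equation mentions Y1.
Decompose wrap/1: app(X1, M) ≐ app(wrap(T), pair(app(wrap(wrap(1)), wrap(1)), wrap(wrap(1)))).
Decompose app/2: X1 ≐ wrap(T),  M ≐ pair(app(wrap(wrap(1)), wrap(1)), wrap(wrap(1))).
Bind X1 := wrap(T); substituting into the one remaining equation that mentions X1 gives: pair(pair(pair(wrap(T), 3), 3), pair(wrap(app(empty, empty)), L)) ≐ pair(pair(R, 3), pair(T, app(R, T))).
Bind M := pair(app(wrap(wrap(1)), wrap(1)), wrap(wrap(1))); no other remaining equation mentions M.
Decompose pair/2: pair(pair(wrap(T), 3), 3) ≐ pair(R, 3),  pair(wrap(app(empty, empty)), L) ≐ pair(T, app(R, T)).
Decompose pair/2: pair(wrap(T), 3) ≐ R,  3 ≐ 3.
Bind R := pair(wrap(T), 3); substituting into the one remaining equation that mentions R gives: pair(wrap(app(empty, empty)), L) ≐ pair(T, app(pair(wrap(T), 3), T)).
Delete trivial equation 3 ≐ 3.
Decompose pair/2: wrap(app(empty, empty)) ≐ T,  L ≐ app(pair(wrap(T), 3), T).
Bind T := wrap(app(empty, empty)); substituting into the remaining equation gives: L ≐ app(pair(wrap(wrap(app(empty, empty))), 3), wrap(app(empty, empty))). Substituting into the earlier bindings gives X1 := wrap(wrap(app(empty, empty))), R := pair(wrap(wrap(app(empty, empty))), 3).
Bind L := app(pair(wrap(wrap(app(empty, empty))), 3), wrap(app(empty, empty))). Substituting into the earlier binding gives P := wrap(app(pair(wrap(wrap(app(empty, empty))), 3), wrap(app(empty, empty)))).
No equations remain and no clash or occurs-check failure arose, so a unifier exists.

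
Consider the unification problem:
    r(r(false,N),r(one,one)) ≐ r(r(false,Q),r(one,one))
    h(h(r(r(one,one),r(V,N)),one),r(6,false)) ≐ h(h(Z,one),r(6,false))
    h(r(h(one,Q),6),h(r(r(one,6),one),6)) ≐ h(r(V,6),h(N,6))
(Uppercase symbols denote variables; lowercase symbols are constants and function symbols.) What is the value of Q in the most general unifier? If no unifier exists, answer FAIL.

r(r(one,6),one)

Decompose r/2: r(false,N) ≐ r(false,Q),  r(one,one) ≐ r(one,one).
Decompose r/2: false ≐ false,  N ≐ Q.
Delete trivial equation false ≐ false.
Bind N := Q; substituting into the 2 remaining equations that mention N gives: h(h(r(r(one,one),r(V,Q)),one),r(6,false)) ≐ h(h(Z,one),r(6,false)),  h(r(h(one,Q),6),h(r(r(one,6),one),6)) ≐ h(r(V,6),h(Q,6)).
Delete trivial equation r(one,one) ≐ r(one,one).
Decompose h/2: h(r(r(one,one),r(V,Q)),one) ≐ h(Z,one),  r(6,false) ≐ r(6,false).
Decompose h/2: r(r(one,one),r(V,Q)) ≐ Z,  one ≐ one.
Bind Z := r(r(one,one),r(V,Q)); no other remaining equation mentions Z.
Delete trivial equation one ≐ one.
Delete trivial equation r(6,false) ≐ r(6,false).
Decompose h/2: r(h(one,Q),6) ≐ r(V,6),  h(r(r(one,6),one),6) ≐ h(Q,6).
Decompose r/2: h(one,Q) ≐ V,  6 ≐ 6.
Bind V := h(one,Q); no other remaining equation mentions V. Substituting into the earlier binding gives Z := r(r(one,one),r(h(one,Q),Q)).
Delete trivial equation 6 ≐ 6.
Decompose h/2: r(r(one,6),one) ≐ Q,  6 ≐ 6.
Bind Q := r(r(one,6),one); no other remaining equation mentions Q. Substituting into the earlier bindings gives N := r(r(one,6),one), Z := r(r(one,one),r(h(one,r(r(one,6),one)),r(r(one,6),one))), V := h(one,r(r(one,6),one)).
Delete trivial equation 6 ≐ 6.
MGU = { N := r(r(one,6),one), Z := r(r(one,one),r(h(one,r(r(one,6),one)),r(r(one,6),one))), V := h(one,r(r(one,6),one)), Q := r(r(one,6),one) }, so Q := r(r(one,6),one).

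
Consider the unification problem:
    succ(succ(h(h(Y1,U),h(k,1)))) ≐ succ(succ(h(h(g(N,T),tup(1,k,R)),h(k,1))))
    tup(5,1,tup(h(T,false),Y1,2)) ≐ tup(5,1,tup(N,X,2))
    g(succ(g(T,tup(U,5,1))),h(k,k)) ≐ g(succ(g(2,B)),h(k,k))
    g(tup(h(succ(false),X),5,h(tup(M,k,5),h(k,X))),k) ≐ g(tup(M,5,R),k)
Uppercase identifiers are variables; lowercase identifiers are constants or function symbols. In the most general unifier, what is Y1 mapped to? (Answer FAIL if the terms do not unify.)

Decompose succ/1: succ(h(h(Y1,U),h(k,1))) ≐ succ(h(h(g(N,T),tup(1,k,R)),h(k,1))).
Decompose succ/1: h(h(Y1,U),h(k,1)) ≐ h(h(g(N,T),tup(1,k,R)),h(k,1)).
Decompose h/2: h(Y1,U) ≐ h(g(N,T),tup(1,k,R)),  h(k,1) ≐ h(k,1).
Decompose h/2: Y1 ≐ g(N,T),  U ≐ tup(1,k,R).
Bind Y1 := g(N,T); substituting into the one remaining equation that mentions Y1 gives: tup(5,1,tup(h(T,false),g(N,T),2)) ≐ tup(5,1,tup(N,X,2)).
Bind U := tup(1,k,R); substituting into the one remaining equation that mentions U gives: g(succ(g(T,tup(tup(1,k,R),5,1))),h(k,k)) ≐ g(succ(g(2,B)),h(k,k)).
Delete trivial equation h(k,1) ≐ h(k,1).
Decompose tup/3: 5 ≐ 5,  1 ≐ 1,  tup(h(T,false),g(N,T),2) ≐ tup(N,X,2).
Delete trivial equation 5 ≐ 5.
Delete trivial equation 1 ≐ 1.
Decompose tup/3: h(T,false) ≐ N,  g(N,T) ≐ X,  2 ≐ 2.
Bind N := h(T,false); substituting into the one remaining equation that mentions N gives: g(h(T,false),T) ≐ X. Substituting into the earlier binding gives Y1 := g(h(T,false),T).
Bind X := g(h(T,false),T); substituting into the one remaining equation that mentions X gives: g(tup(h(succ(false),g(h(T,false),T)),5,h(tup(M,k,5),h(k,g(h(T,false),T)))),k) ≐ g(tup(M,5,R),k).
Delete trivial equation 2 ≐ 2.
Decompose g/2: succ(g(T,tup(tup(1,k,R),5,1))) ≐ succ(g(2,B)),  h(k,k) ≐ h(k,k).
Decompose succ/1: g(T,tup(tup(1,k,R),5,1)) ≐ g(2,B).
Decompose g/2: T ≐ 2,  tup(tup(1,k,R),5,1) ≐ B.
Bind T := 2; substituting into the one remaining equation that mentions T gives: g(tup(h(succ(false),g(h(2,false),2)),5,h(tup(M,k,5),h(k,g(h(2,false),2)))),k) ≐ g(tup(M,5,R),k). Substituting into the earlier bindings gives Y1 := g(h(2,false),2), N := h(2,false), X := g(h(2,false),2).
Bind B := tup(tup(1,k,R),5,1); no other remaining equation mentions B.
Delete trivial equation h(k,k) ≐ h(k,k).
Decompose g/2: tup(h(succ(false),g(h(2,false),2)),5,h(tup(M,k,5),h(k,g(h(2,false),2)))) ≐ tup(M,5,R),  k ≐ k.
Decompose tup/3: h(succ(false),g(h(2,false),2)) ≐ M,  5 ≐ 5,  h(tup(M,k,5),h(k,g(h(2,false),2))) ≐ R.
Bind M := h(succ(false),g(h(2,false),2)); substituting into the one remaining equation that mentions M gives: h(tup(h(succ(false),g(h(2,false),2)),k,5),h(k,g(h(2,false),2))) ≐ R.
Delete trivial equation 5 ≐ 5.
Bind R := h(tup(h(succ(false),g(h(2,false),2)),k,5),h(k,g(h(2,false),2))); no other remaining equation mentions R. Substituting into the earlier bindings gives U := tup(1,k,h(tup(h(succ(false),g(h(2,false),2)),k,5),h(k,g(h(2,false),2)))), B := tup(tup(1,k,h(tup(h(succ(false),g(h(2,false),2)),k,5),h(k,g(h(2,false),2)))),5,1).
Delete trivial equation k ≐ k.
MGU = { Y1 ↦ g(h(2,false),2), U ↦ tup(1,k,h(tup(h(succ(false),g(h(2,false),2)),k,5),h(k,g(h(2,false),2)))), N ↦ h(2,false), X ↦ g(h(2,false),2), T ↦ 2, B ↦ tup(tup(1,k,h(tup(h(succ(false),g(h(2,false),2)),k,5),h(k,g(h(2,false),2)))),5,1), M ↦ h(succ(false),g(h(2,false),2)), R ↦ h(tup(h(succ(false),g(h(2,false),2)),k,5),h(k,g(h(2,false),2))) }, so Y1 ↦ g(h(2,false),2).

g(h(2,false),2)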